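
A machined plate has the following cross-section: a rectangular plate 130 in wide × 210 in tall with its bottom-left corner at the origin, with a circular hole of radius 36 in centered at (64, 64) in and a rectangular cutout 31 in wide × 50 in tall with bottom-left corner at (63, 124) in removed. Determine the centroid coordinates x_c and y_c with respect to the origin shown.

x_c = 64.22 in, y_c = 109.55 in

plate: A = 130 × 210 = 27300.00, centroid at (65.00, 105.00).
hole 1: A = −π·36² = -4071.50, centroid at (64.00, 64.00).
hole 2: A = −(31 × 50) = -1550.00, centroid at (78.50, 149.00).
ΣA = 21678.50 in², ΣAx_c = 1392248.74 in³, ΣAy_c = 2374973.74 in³.
x_c = 1392248.74/21678.50 = 64.22 in; y_c = 2374973.74/21678.50 = 109.55 in.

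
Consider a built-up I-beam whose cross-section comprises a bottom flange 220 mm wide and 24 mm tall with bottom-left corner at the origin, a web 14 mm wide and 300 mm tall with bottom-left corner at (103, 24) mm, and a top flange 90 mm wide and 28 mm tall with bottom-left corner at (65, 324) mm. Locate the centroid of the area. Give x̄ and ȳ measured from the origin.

x̄ = 110.00 mm, ȳ = 137.16 mm

Part | A | x̄ᵢ | ȳᵢ | A·x̄ᵢ | A·ȳᵢ
bottom flange | 5280.00 | 110.00 | 12.00 | 580800.00 | 63360.00
web | 4200.00 | 110.00 | 174.00 | 462000.00 | 730800.00
top flange | 2520.00 | 110.00 | 338.00 | 277200.00 | 851760.00
Σ | 12000.00 |  |  | 1320000.00 | 1645920.00
x̄ = 1320000.00 / 12000.00 = 110.00 mm
ȳ = 1645920.00 / 12000.00 = 137.16 mm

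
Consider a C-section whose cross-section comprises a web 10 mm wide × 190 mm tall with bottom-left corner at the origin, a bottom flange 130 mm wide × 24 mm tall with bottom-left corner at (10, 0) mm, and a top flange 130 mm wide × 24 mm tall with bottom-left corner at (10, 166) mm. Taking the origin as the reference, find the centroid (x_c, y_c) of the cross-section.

web: A = 10 × 190 = 1900.00, centroid at (5.00, 95.00).
bottom flange: A = 130 × 24 = 3120.00, centroid at (75.00, 12.00).
top flange: A = 130 × 24 = 3120.00, centroid at (75.00, 178.00).
ΣA = 8140.00 mm², ΣAx_c = 477500.00 mm³, ΣAy_c = 773300.00 mm³.
x_c = 477500.00/8140.00 = 58.66 mm; y_c = 773300.00/8140.00 = 95.00 mm.

x_c = 58.66 mm, y_c = 95.00 mm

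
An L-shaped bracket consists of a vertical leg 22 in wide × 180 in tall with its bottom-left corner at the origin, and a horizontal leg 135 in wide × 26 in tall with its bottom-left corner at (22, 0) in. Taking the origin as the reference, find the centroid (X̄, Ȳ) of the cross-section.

X̄ = 47.89 in, Ȳ = 53.82 in

vertical leg: A = 22 × 180 = 3960.00, centroid at (11.00, 90.00).
horizontal leg: A = 135 × 26 = 3510.00, centroid at (89.50, 13.00).
ΣA = 7470.00 in², ΣAX̄ = 357705.00 in³, ΣAȲ = 402030.00 in³.
X̄ = 357705.00/7470.00 = 47.89 in; Ȳ = 402030.00/7470.00 = 53.82 in.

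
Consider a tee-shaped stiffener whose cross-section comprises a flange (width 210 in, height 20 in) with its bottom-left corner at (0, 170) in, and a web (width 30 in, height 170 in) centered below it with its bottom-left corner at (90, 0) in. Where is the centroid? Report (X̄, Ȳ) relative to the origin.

Part | A | x̄ᵢ | ȳᵢ | A·x̄ᵢ | A·ȳᵢ
web | 5100.00 | 105.00 | 85.00 | 535500.00 | 433500.00
flange | 4200.00 | 105.00 | 180.00 | 441000.00 | 756000.00
Σ | 9300.00 |  |  | 976500.00 | 1189500.00
X̄ = 976500.00 / 9300.00 = 105.00 in
Ȳ = 1189500.00 / 9300.00 = 127.90 in

X̄ = 105.00 in, Ȳ = 127.90 in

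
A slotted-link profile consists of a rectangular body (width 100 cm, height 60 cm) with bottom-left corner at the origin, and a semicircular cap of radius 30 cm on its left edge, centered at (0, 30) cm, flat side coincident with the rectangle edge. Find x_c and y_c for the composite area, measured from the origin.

x_c = 38.04 cm, y_c = 30.00 cm

rectangular body: A = 100 × 60 = 6000.00, centroid at (50.00, 30.00).
semicircular end: A = ½π·30² = 1413.72, centroid at (-12.73, 30.00).
ΣA = 7413.72 cm², ΣAx_c = 282000.00 cm³, ΣAy_c = 222411.50 cm³.
x_c = 282000.00/7413.72 = 38.04 cm; y_c = 222411.50/7413.72 = 30.00 cm.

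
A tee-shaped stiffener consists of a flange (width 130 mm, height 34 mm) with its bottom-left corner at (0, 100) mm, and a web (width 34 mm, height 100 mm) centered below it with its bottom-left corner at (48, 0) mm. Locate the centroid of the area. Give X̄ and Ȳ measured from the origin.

X̄ = 65.00 mm, Ȳ = 87.87 mm

web: A = 34 × 100 = 3400.00, centroid at (65.00, 50.00).
flange: A = 130 × 34 = 4420.00, centroid at (65.00, 117.00).
ΣA = 7820.00 mm²
ΣAX̄ = (3400.00)(65.00) + (4420.00)(65.00) = 508300.00 mm³
ΣAȲ = (3400.00)(50.00) + (4420.00)(117.00) = 687140.00 mm³
X̄ = 508300.00 / 7820.00 = 65.00 mm
Ȳ = 687140.00 / 7820.00 = 87.87 mm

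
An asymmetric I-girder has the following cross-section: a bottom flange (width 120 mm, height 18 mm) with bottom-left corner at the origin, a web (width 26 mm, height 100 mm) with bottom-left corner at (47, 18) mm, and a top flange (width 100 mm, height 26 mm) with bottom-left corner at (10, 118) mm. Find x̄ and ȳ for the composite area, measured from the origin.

bottom flange: A = 120 × 18 = 2160.00, centroid at (60.00, 9.00).
web: A = 26 × 100 = 2600.00, centroid at (60.00, 68.00).
top flange: A = 100 × 26 = 2600.00, centroid at (60.00, 131.00).
ΣA = 7360.00 mm², ΣAx̄ = 441600.00 mm³, ΣAȳ = 536840.00 mm³.
x̄ = 441600.00/7360.00 = 60.00 mm; ȳ = 536840.00/7360.00 = 72.94 mm.

x̄ = 60.00 mm, ȳ = 72.94 mm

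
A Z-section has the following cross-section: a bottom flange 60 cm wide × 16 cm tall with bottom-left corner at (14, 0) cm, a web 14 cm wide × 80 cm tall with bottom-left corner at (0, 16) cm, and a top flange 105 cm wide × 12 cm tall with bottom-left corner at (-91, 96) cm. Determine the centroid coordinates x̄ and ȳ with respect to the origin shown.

bottom flange: A = 60 × 16 = 960.00, centroid at (44.00, 8.00).
web: A = 14 × 80 = 1120.00, centroid at (7.00, 56.00).
top flange: A = 105 × 12 = 1260.00, centroid at (-38.50, 102.00).
ΣA = 3340.00 cm², ΣAx̄ = 1570.00 cm³, ΣAȳ = 198920.00 cm³.
x̄ = 1570.00/3340.00 = 0.47 cm; ȳ = 198920.00/3340.00 = 59.56 cm.

x̄ = 0.47 cm, ȳ = 59.56 cm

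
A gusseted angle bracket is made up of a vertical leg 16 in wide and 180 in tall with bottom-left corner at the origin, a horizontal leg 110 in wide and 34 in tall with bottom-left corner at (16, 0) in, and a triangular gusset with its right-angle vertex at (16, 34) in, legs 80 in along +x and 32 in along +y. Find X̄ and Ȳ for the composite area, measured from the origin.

X̄ = 43.44 in, Ȳ = 48.10 in

vertical leg: A = 16 × 180 = 2880.00, centroid at (8.00, 90.00).
horizontal leg: A = 110 × 34 = 3740.00, centroid at (71.00, 17.00).
gusset: A = ½·80·32 = 1280.00, centroid at (42.67, 44.67).
ΣA = 7900.00 in², ΣAX̄ = 343193.33 in³, ΣAȲ = 379953.33 in³.
X̄ = 343193.33/7900.00 = 43.44 in; Ȳ = 379953.33/7900.00 = 48.10 in.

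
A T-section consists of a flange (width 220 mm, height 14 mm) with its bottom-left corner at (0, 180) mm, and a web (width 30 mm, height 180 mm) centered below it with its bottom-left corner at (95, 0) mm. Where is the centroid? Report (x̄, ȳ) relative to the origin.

x̄ = 110.00 mm, ȳ = 125.23 mm

web: A = 30 × 180 = 5400.00, centroid at (110.00, 90.00).
flange: A = 220 × 14 = 3080.00, centroid at (110.00, 187.00).
ΣA = 8480.00 mm², ΣAx̄ = 932800.00 mm³, ΣAȳ = 1061960.00 mm³.
x̄ = 932800.00/8480.00 = 110.00 mm; ȳ = 1061960.00/8480.00 = 125.23 mm.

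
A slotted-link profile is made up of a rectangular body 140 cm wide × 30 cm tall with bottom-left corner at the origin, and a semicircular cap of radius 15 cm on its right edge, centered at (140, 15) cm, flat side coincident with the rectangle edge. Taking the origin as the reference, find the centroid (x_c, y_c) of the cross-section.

rectangular body: A = 140 × 30 = 4200.00, centroid at (70.00, 15.00).
semicircular end: A = ½π·15² = 353.43, centroid at (146.37, 15.00).
ΣA = 4553.43 cm², ΣAx_c = 345730.08 cm³, ΣAy_c = 68301.44 cm³.
x_c = 345730.08/4553.43 = 75.93 cm; y_c = 68301.44/4553.43 = 15.00 cm.

x_c = 75.93 cm, y_c = 15.00 cm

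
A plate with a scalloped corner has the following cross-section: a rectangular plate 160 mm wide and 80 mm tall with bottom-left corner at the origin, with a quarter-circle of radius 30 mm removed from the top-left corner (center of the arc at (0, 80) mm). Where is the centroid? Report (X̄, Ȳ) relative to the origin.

plate: A = 160 × 80 = 12800.00, centroid at (80.00, 40.00).
removed quarter-circle: A = −¼π·30² = -706.86, centroid at (12.73, 67.27).
ΣA = 12093.14 mm²
ΣAX̄ = (12800.00)(80.00) + (-706.86)(12.73) = 1015000.00 mm³
ΣAȲ = (12800.00)(40.00) + (-706.86)(67.27) = 464451.33 mm³
X̄ = 1015000.00 / 12093.14 = 83.93 mm
Ȳ = 464451.33 / 12093.14 = 38.41 mm

X̄ = 83.93 mm, Ȳ = 38.41 mm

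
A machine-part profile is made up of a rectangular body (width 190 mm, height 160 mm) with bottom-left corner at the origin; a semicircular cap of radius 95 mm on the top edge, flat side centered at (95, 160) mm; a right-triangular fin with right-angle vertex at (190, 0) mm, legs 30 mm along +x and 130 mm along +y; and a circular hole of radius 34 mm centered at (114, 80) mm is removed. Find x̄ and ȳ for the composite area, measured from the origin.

Part | A | x̄ᵢ | ȳᵢ | A·x̄ᵢ | A·ȳᵢ
rectangular body | 30400.00 | 95.00 | 80.00 | 2888000.00 | 2432000.00
semicircular top | 14176.44 | 95.00 | 200.32 | 1346761.50 | 2839813.23
triangular fin | 1950.00 | 200.00 | 43.33 | 390000.00 | 84500.00
hole | -3631.68 | 114.00 | 80.00 | -414011.65 | -290534.49
Σ | 42894.76 |  |  | 4210749.85 | 5065778.74
x̄ = 4210749.85 / 42894.76 = 98.16 mm
ȳ = 5065778.74 / 42894.76 = 118.10 mm

x̄ = 98.16 mm, ȳ = 118.10 mm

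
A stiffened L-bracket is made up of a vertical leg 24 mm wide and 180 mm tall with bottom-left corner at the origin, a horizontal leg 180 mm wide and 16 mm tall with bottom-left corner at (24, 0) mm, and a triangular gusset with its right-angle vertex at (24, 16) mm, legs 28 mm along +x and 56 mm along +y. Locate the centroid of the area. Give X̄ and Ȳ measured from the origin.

X̄ = 50.89 mm, Ȳ = 54.99 mm

vertical leg: A = 24 × 180 = 4320.00, centroid at (12.00, 90.00).
horizontal leg: A = 180 × 16 = 2880.00, centroid at (114.00, 8.00).
gusset: A = ½·28·56 = 784.00, centroid at (33.33, 34.67).
ΣA = 7984.00 mm²
ΣAX̄ = (4320.00)(12.00) + (2880.00)(114.00) + (784.00)(33.33) = 406293.33 mm³
ΣAȲ = (4320.00)(90.00) + (2880.00)(8.00) + (784.00)(34.67) = 439018.67 mm³
X̄ = 406293.33 / 7984.00 = 50.89 mm
Ȳ = 439018.67 / 7984.00 = 54.99 mm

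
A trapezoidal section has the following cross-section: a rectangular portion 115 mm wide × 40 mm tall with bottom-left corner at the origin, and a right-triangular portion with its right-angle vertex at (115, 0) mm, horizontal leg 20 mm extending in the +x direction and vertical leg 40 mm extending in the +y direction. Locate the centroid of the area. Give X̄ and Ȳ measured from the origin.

X̄ = 62.63 mm, Ȳ = 19.47 mm

Part | A | x̄ᵢ | ȳᵢ | A·x̄ᵢ | A·ȳᵢ
rectangular portion | 4600.00 | 57.50 | 20.00 | 264500.00 | 92000.00
triangular portion | 400.00 | 121.67 | 13.33 | 48666.67 | 5333.33
Σ | 5000.00 |  |  | 313166.67 | 97333.33
X̄ = 313166.67 / 5000.00 = 62.63 mm
Ȳ = 97333.33 / 5000.00 = 19.47 mm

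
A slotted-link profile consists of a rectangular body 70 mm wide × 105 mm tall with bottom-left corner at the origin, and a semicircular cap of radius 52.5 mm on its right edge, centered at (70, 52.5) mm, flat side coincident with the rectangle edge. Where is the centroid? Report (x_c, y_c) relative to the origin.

x_c = 56.23 mm, y_c = 52.50 mm

rectangular body: A = 70 × 105 = 7350.00, centroid at (35.00, 52.50).
semicircular end: A = ½π·52.5² = 4329.51, centroid at (92.28, 52.50).
ΣA = 11679.51 mm², ΣAx_c = 656784.27 mm³, ΣAy_c = 613174.14 mm³.
x_c = 656784.27/11679.51 = 56.23 mm; y_c = 613174.14/11679.51 = 52.50 mm.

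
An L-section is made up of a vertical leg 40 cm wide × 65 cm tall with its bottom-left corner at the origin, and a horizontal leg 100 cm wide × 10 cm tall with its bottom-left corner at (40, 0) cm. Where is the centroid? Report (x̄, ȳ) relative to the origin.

x̄ = 39.44 cm, ȳ = 24.86 cm

Part | A | x̄ᵢ | ȳᵢ | A·x̄ᵢ | A·ȳᵢ
vertical leg | 2600.00 | 20.00 | 32.50 | 52000.00 | 84500.00
horizontal leg | 1000.00 | 90.00 | 5.00 | 90000.00 | 5000.00
Σ | 3600.00 |  |  | 142000.00 | 89500.00
x̄ = 142000.00 / 3600.00 = 39.44 cm
ȳ = 89500.00 / 3600.00 = 24.86 cm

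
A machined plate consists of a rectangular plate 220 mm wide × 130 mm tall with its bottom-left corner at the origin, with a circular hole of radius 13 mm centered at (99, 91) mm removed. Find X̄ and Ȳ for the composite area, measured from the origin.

X̄ = 110.21 mm, Ȳ = 64.51 mm

plate: A = 220 × 130 = 28600.00, centroid at (110.00, 65.00).
hole: A = −π·13² = -530.93, centroid at (99.00, 91.00).
ΣA = 28069.07 mm², ΣAX̄ = 3093438.01 mm³, ΣAȲ = 1810685.45 mm³.
X̄ = 3093438.01/28069.07 = 110.21 mm; Ȳ = 1810685.45/28069.07 = 64.51 mm.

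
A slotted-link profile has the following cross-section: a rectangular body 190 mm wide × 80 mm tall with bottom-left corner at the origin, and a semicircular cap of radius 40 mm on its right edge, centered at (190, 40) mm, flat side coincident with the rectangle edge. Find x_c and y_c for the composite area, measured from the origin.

Part | A | x̄ᵢ | ȳᵢ | A·x̄ᵢ | A·ȳᵢ
rectangular body | 15200.00 | 95.00 | 40.00 | 1444000.00 | 608000.00
semicircular end | 2513.27 | 206.98 | 40.00 | 520188.75 | 100530.96
Σ | 17713.27 |  |  | 1964188.75 | 708530.96
x_c = 1964188.75 / 17713.27 = 110.89 mm
y_c = 708530.96 / 17713.27 = 40.00 mm

x_c = 110.89 mm, y_c = 40.00 mm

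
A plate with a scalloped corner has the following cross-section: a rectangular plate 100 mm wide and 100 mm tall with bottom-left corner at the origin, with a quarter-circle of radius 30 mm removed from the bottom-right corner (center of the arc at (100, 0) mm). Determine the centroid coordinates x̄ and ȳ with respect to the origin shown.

Part | A | x̄ᵢ | ȳᵢ | A·x̄ᵢ | A·ȳᵢ
plate | 10000.00 | 50.00 | 50.00 | 500000.00 | 500000.00
removed quarter-circle | -706.86 | 87.27 | 12.73 | -61685.83 | -9000.00
Σ | 9293.14 |  |  | 438314.17 | 491000.00
x̄ = 438314.17 / 9293.14 = 47.17 mm
ȳ = 491000.00 / 9293.14 = 52.83 mm

x̄ = 47.17 mm, ȳ = 52.83 mm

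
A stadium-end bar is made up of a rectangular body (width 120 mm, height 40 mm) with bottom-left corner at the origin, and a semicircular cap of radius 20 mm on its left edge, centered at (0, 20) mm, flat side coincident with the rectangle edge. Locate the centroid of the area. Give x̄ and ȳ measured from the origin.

rectangular body: A = 120 × 40 = 4800.00, centroid at (60.00, 20.00).
semicircular end: A = ½π·20² = 628.32, centroid at (-8.49, 20.00).
ΣA = 5428.32 mm², ΣAx̄ = 282666.67 mm³, ΣAȳ = 108566.37 mm³.
x̄ = 282666.67/5428.32 = 52.07 mm; ȳ = 108566.37/5428.32 = 20.00 mm.

x̄ = 52.07 mm, ȳ = 20.00 mm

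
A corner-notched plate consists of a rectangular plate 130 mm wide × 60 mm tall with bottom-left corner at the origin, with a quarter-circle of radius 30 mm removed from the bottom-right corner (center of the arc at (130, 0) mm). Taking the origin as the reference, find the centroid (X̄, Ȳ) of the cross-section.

X̄ = 59.79 mm, Ȳ = 31.72 mm

Part | A | x̄ᵢ | ȳᵢ | A·x̄ᵢ | A·ȳᵢ
plate | 7800.00 | 65.00 | 30.00 | 507000.00 | 234000.00
removed quarter-circle | -706.86 | 117.27 | 12.73 | -82891.59 | -9000.00
Σ | 7093.14 |  |  | 424108.41 | 225000.00
X̄ = 424108.41 / 7093.14 = 59.79 mm
Ȳ = 225000.00 / 7093.14 = 31.72 mm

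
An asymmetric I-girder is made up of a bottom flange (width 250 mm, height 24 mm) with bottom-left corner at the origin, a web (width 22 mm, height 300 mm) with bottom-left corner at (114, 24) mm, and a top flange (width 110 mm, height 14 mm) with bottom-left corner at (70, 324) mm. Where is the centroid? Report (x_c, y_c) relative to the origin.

x_c = 125.00 mm, y_c = 122.36 mm

bottom flange: A = 250 × 24 = 6000.00, centroid at (125.00, 12.00).
web: A = 22 × 300 = 6600.00, centroid at (125.00, 174.00).
top flange: A = 110 × 14 = 1540.00, centroid at (125.00, 331.00).
ΣA = 14140.00 mm²
ΣAx_c = (6000.00)(125.00) + (6600.00)(125.00) + (1540.00)(125.00) = 1767500.00 mm³
ΣAy_c = (6000.00)(12.00) + (6600.00)(174.00) + (1540.00)(331.00) = 1730140.00 mm³
x_c = 1767500.00 / 14140.00 = 125.00 mm
y_c = 1730140.00 / 14140.00 = 122.36 mm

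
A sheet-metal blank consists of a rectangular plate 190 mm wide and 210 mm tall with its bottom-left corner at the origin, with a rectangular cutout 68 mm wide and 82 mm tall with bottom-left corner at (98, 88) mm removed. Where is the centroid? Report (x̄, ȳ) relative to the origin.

Part | A | x̄ᵢ | ȳᵢ | A·x̄ᵢ | A·ȳᵢ
plate | 39900.00 | 95.00 | 105.00 | 3790500.00 | 4189500.00
hole | -5576.00 | 132.00 | 129.00 | -736032.00 | -719304.00
Σ | 34324.00 |  |  | 3054468.00 | 3470196.00
x̄ = 3054468.00 / 34324.00 = 88.99 mm
ȳ = 3470196.00 / 34324.00 = 101.10 mm

x̄ = 88.99 mm, ȳ = 101.10 mm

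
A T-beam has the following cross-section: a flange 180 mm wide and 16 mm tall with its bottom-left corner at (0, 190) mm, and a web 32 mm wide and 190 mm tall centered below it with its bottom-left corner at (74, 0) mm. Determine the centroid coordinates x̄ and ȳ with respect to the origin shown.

x̄ = 90.00 mm, ȳ = 128.11 mm

web: A = 32 × 190 = 6080.00, centroid at (90.00, 95.00).
flange: A = 180 × 16 = 2880.00, centroid at (90.00, 198.00).
ΣA = 8960.00 mm²
ΣAx̄ = (6080.00)(90.00) + (2880.00)(90.00) = 806400.00 mm³
ΣAȳ = (6080.00)(95.00) + (2880.00)(198.00) = 1147840.00 mm³
x̄ = 806400.00 / 8960.00 = 90.00 mm
ȳ = 1147840.00 / 8960.00 = 128.11 mm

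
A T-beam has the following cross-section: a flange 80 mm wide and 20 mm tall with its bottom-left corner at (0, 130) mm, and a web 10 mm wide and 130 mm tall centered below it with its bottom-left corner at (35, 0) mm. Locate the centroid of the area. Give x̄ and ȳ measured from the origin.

Part | A | x̄ᵢ | ȳᵢ | A·x̄ᵢ | A·ȳᵢ
web | 1300.00 | 40.00 | 65.00 | 52000.00 | 84500.00
flange | 1600.00 | 40.00 | 140.00 | 64000.00 | 224000.00
Σ | 2900.00 |  |  | 116000.00 | 308500.00
x̄ = 116000.00 / 2900.00 = 40.00 mm
ȳ = 308500.00 / 2900.00 = 106.38 mm

x̄ = 40.00 mm, ȳ = 106.38 mm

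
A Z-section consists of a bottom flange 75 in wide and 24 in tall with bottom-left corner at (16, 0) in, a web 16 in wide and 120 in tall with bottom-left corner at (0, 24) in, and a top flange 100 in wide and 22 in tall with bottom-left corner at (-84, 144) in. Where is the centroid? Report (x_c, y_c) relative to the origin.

bottom flange: A = 75 × 24 = 1800.00, centroid at (53.50, 12.00).
web: A = 16 × 120 = 1920.00, centroid at (8.00, 84.00).
top flange: A = 100 × 22 = 2200.00, centroid at (-34.00, 155.00).
ΣA = 5920.00 in²
ΣAx_c = (1800.00)(53.50) + (1920.00)(8.00) + (2200.00)(-34.00) = 36860.00 in³
ΣAy_c = (1800.00)(12.00) + (1920.00)(84.00) + (2200.00)(155.00) = 523880.00 in³
x_c = 36860.00 / 5920.00 = 6.23 in
y_c = 523880.00 / 5920.00 = 88.49 in

x_c = 6.23 in, y_c = 88.49 in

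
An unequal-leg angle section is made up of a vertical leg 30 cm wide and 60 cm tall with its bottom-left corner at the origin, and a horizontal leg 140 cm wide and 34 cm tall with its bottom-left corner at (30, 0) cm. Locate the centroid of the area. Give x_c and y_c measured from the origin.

x_c = 76.68 cm, y_c = 20.57 cm

vertical leg: A = 30 × 60 = 1800.00, centroid at (15.00, 30.00).
horizontal leg: A = 140 × 34 = 4760.00, centroid at (100.00, 17.00).
ΣA = 6560.00 cm², ΣAx_c = 503000.00 cm³, ΣAy_c = 134920.00 cm³.
x_c = 503000.00/6560.00 = 76.68 cm; y_c = 134920.00/6560.00 = 20.57 cm.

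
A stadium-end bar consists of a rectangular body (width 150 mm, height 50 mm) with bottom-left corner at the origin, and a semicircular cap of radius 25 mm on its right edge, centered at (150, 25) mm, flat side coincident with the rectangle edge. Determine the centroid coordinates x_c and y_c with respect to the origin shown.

x_c = 84.91 mm, y_c = 25.00 mm

rectangular body: A = 150 × 50 = 7500.00, centroid at (75.00, 25.00).
semicircular end: A = ½π·25² = 981.75, centroid at (160.61, 25.00).
ΣA = 8481.75 mm², ΣAx_c = 720178.82 mm³, ΣAy_c = 212043.69 mm³.
x_c = 720178.82/8481.75 = 84.91 mm; y_c = 212043.69/8481.75 = 25.00 mm.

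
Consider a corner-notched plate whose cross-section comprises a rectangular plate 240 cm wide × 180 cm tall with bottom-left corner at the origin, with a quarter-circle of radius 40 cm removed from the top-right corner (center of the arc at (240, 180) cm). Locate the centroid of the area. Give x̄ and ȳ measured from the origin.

x̄ = 116.91 cm, ȳ = 87.81 cm

plate: A = 240 × 180 = 43200.00, centroid at (120.00, 90.00).
removed quarter-circle: A = −¼π·40² = -1256.64, centroid at (223.02, 163.02).
ΣA = 41943.36 cm²
ΣAx̄ = (43200.00)(120.00) + (-1256.64)(223.02) = 4903740.44 cm³
ΣAȳ = (43200.00)(90.00) + (-1256.64)(163.02) = 3683138.66 cm³
x̄ = 4903740.44 / 41943.36 = 116.91 cm
ȳ = 3683138.66 / 41943.36 = 87.81 cm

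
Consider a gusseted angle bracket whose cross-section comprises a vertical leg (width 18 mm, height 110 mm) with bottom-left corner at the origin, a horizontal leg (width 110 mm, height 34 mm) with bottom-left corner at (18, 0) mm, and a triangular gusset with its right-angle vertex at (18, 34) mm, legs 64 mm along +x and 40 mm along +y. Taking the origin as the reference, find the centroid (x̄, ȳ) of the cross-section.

x̄ = 48.74 mm, ȳ = 33.30 mm

vertical leg: A = 18 × 110 = 1980.00, centroid at (9.00, 55.00).
horizontal leg: A = 110 × 34 = 3740.00, centroid at (73.00, 17.00).
gusset: A = ½·64·40 = 1280.00, centroid at (39.33, 47.33).
ΣA = 7000.00 mm²
ΣAx̄ = (1980.00)(9.00) + (3740.00)(73.00) + (1280.00)(39.33) = 341186.67 mm³
ΣAȳ = (1980.00)(55.00) + (3740.00)(17.00) + (1280.00)(47.33) = 233066.67 mm³
x̄ = 341186.67 / 7000.00 = 48.74 mm
ȳ = 233066.67 / 7000.00 = 33.30 mm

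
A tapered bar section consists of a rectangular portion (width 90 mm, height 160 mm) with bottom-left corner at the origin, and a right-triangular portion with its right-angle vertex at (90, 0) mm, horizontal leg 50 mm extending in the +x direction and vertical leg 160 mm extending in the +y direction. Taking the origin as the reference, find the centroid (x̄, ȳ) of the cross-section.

Part | A | x̄ᵢ | ȳᵢ | A·x̄ᵢ | A·ȳᵢ
rectangular portion | 14400.00 | 45.00 | 80.00 | 648000.00 | 1152000.00
triangular portion | 4000.00 | 106.67 | 53.33 | 426666.67 | 213333.33
Σ | 18400.00 |  |  | 1074666.67 | 1365333.33
x̄ = 1074666.67 / 18400.00 = 58.41 mm
ȳ = 1365333.33 / 18400.00 = 74.20 mm

x̄ = 58.41 mm, ȳ = 74.20 mm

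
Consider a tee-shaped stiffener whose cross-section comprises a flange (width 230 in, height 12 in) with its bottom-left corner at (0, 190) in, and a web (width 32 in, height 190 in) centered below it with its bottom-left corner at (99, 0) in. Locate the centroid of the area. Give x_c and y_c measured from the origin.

Part | A | x̄ᵢ | ȳᵢ | A·x̄ᵢ | A·ȳᵢ
web | 6080.00 | 115.00 | 95.00 | 699200.00 | 577600.00
flange | 2760.00 | 115.00 | 196.00 | 317400.00 | 540960.00
Σ | 8840.00 |  |  | 1016600.00 | 1118560.00
x_c = 1016600.00 / 8840.00 = 115.00 in
y_c = 1118560.00 / 8840.00 = 126.53 in

x_c = 115.00 in, y_c = 126.53 in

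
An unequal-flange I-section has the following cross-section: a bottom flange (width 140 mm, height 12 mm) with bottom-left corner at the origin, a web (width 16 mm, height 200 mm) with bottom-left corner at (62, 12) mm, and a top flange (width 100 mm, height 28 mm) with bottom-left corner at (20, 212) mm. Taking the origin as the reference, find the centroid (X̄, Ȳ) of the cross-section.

X̄ = 70.00 mm, Ȳ = 130.38 mm

bottom flange: A = 140 × 12 = 1680.00, centroid at (70.00, 6.00).
web: A = 16 × 200 = 3200.00, centroid at (70.00, 112.00).
top flange: A = 100 × 28 = 2800.00, centroid at (70.00, 226.00).
ΣA = 7680.00 mm², ΣAX̄ = 537600.00 mm³, ΣAȲ = 1001280.00 mm³.
X̄ = 537600.00/7680.00 = 70.00 mm; Ȳ = 1001280.00/7680.00 = 130.38 mm.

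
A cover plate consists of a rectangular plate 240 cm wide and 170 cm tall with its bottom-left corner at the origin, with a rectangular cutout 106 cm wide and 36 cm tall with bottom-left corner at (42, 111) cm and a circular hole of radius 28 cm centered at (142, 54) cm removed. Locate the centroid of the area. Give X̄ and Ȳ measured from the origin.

Part | A | x̄ᵢ | ȳᵢ | A·x̄ᵢ | A·ȳᵢ
plate | 40800.00 | 120.00 | 85.00 | 4896000.00 | 3468000.00
hole 1 | -3816.00 | 95.00 | 129.00 | -362520.00 | -492264.00
hole 2 | -2463.01 | 142.00 | 54.00 | -349747.23 | -133002.47
Σ | 34520.99 |  |  | 4183732.77 | 2842733.53
X̄ = 4183732.77 / 34520.99 = 121.19 cm
Ȳ = 2842733.53 / 34520.99 = 82.35 cm

X̄ = 121.19 cm, Ȳ = 82.35 cm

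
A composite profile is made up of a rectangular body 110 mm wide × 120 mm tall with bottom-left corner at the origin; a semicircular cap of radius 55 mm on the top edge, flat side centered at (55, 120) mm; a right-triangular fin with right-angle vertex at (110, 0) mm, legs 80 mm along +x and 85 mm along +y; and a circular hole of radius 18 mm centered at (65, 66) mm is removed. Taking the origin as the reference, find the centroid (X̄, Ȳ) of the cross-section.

X̄ = 68.15 mm, Ȳ = 73.88 mm

Part | A | x̄ᵢ | ȳᵢ | A·x̄ᵢ | A·ȳᵢ
rectangular body | 13200.00 | 55.00 | 60.00 | 726000.00 | 792000.00
semicircular top | 4751.66 | 55.00 | 143.34 | 261341.24 | 681115.73
triangular fin | 3400.00 | 136.67 | 28.33 | 464666.67 | 96333.33
hole | -1017.88 | 65.00 | 66.00 | -66161.94 | -67179.82
Σ | 20333.78 |  |  | 1385845.96 | 1502269.25
X̄ = 1385845.96 / 20333.78 = 68.15 mm
Ȳ = 1502269.25 / 20333.78 = 73.88 mm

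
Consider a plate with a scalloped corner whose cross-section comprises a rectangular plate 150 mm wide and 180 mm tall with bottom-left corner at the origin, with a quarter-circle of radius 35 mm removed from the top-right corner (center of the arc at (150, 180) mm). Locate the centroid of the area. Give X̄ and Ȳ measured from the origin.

Part | A | x̄ᵢ | ȳᵢ | A·x̄ᵢ | A·ȳᵢ
plate | 27000.00 | 75.00 | 90.00 | 2025000.00 | 2430000.00
removed quarter-circle | -962.11 | 135.15 | 165.15 | -130025.25 | -158888.63
Σ | 26037.89 |  |  | 1894974.75 | 2271111.37
X̄ = 1894974.75 / 26037.89 = 72.78 mm
Ȳ = 2271111.37 / 26037.89 = 87.22 mm

X̄ = 72.78 mm, Ȳ = 87.22 mm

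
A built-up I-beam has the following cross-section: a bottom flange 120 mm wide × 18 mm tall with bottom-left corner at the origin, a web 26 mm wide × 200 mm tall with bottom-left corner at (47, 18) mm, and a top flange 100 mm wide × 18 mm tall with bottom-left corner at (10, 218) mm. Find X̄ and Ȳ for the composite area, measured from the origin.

X̄ = 60.00 mm, Ȳ = 113.72 mm

Part | A | x̄ᵢ | ȳᵢ | A·x̄ᵢ | A·ȳᵢ
bottom flange | 2160.00 | 60.00 | 9.00 | 129600.00 | 19440.00
web | 5200.00 | 60.00 | 118.00 | 312000.00 | 613600.00
top flange | 1800.00 | 60.00 | 227.00 | 108000.00 | 408600.00
Σ | 9160.00 |  |  | 549600.00 | 1041640.00
X̄ = 549600.00 / 9160.00 = 60.00 mm
Ȳ = 1041640.00 / 9160.00 = 113.72 mm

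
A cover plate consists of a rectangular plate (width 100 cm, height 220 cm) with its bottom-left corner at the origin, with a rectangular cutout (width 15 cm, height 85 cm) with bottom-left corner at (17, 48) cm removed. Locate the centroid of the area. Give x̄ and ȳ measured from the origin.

Part | A | x̄ᵢ | ȳᵢ | A·x̄ᵢ | A·ȳᵢ
plate | 22000.00 | 50.00 | 110.00 | 1100000.00 | 2420000.00
hole | -1275.00 | 24.50 | 90.50 | -31237.50 | -115387.50
Σ | 20725.00 |  |  | 1068762.50 | 2304612.50
x̄ = 1068762.50 / 20725.00 = 51.57 cm
ȳ = 2304612.50 / 20725.00 = 111.20 cm

x̄ = 51.57 cm, ȳ = 111.20 cm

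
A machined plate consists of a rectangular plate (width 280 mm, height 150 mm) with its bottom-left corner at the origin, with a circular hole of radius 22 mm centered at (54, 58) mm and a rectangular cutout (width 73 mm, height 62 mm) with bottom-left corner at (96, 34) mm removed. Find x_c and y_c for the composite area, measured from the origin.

Part | A | x̄ᵢ | ȳᵢ | A·x̄ᵢ | A·ȳᵢ
plate | 42000.00 | 140.00 | 75.00 | 5880000.00 | 3150000.00
hole 1 | -1520.53 | 54.00 | 58.00 | -82108.67 | -88190.79
hole 2 | -4526.00 | 132.50 | 65.00 | -599695.00 | -294190.00
Σ | 35953.47 |  |  | 5198196.33 | 2767619.21
x_c = 5198196.33 / 35953.47 = 144.58 mm
y_c = 2767619.21 / 35953.47 = 76.98 mm

x_c = 144.58 mm, y_c = 76.98 mm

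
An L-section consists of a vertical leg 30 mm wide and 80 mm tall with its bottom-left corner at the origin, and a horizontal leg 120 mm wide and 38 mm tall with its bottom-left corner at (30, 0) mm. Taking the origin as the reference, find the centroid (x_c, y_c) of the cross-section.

vertical leg: A = 30 × 80 = 2400.00, centroid at (15.00, 40.00).
horizontal leg: A = 120 × 38 = 4560.00, centroid at (90.00, 19.00).
ΣA = 6960.00 mm², ΣAx_c = 446400.00 mm³, ΣAy_c = 182640.00 mm³.
x_c = 446400.00/6960.00 = 64.14 mm; y_c = 182640.00/6960.00 = 26.24 mm.

x_c = 64.14 mm, y_c = 26.24 mm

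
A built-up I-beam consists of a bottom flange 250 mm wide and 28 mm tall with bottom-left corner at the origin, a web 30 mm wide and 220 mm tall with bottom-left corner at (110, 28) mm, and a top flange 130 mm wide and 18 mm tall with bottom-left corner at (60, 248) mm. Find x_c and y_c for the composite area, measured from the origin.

bottom flange: A = 250 × 28 = 7000.00, centroid at (125.00, 14.00).
web: A = 30 × 220 = 6600.00, centroid at (125.00, 138.00).
top flange: A = 130 × 18 = 2340.00, centroid at (125.00, 257.00).
ΣA = 15940.00 mm², ΣAx_c = 1992500.00 mm³, ΣAy_c = 1610180.00 mm³.
x_c = 1992500.00/15940.00 = 125.00 mm; y_c = 1610180.00/15940.00 = 101.02 mm.

x_c = 125.00 mm, y_c = 101.02 mm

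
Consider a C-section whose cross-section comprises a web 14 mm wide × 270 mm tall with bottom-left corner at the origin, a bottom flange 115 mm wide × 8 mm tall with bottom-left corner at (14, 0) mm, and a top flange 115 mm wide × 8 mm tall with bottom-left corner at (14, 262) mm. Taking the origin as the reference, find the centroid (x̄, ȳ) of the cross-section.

x̄ = 28.12 mm, ȳ = 135.00 mm

web: A = 14 × 270 = 3780.00, centroid at (7.00, 135.00).
bottom flange: A = 115 × 8 = 920.00, centroid at (71.50, 4.00).
top flange: A = 115 × 8 = 920.00, centroid at (71.50, 266.00).
ΣA = 5620.00 mm²
ΣAx̄ = (3780.00)(7.00) + (920.00)(71.50) + (920.00)(71.50) = 158020.00 mm³
ΣAȳ = (3780.00)(135.00) + (920.00)(4.00) + (920.00)(266.00) = 758700.00 mm³
x̄ = 158020.00 / 5620.00 = 28.12 mm
ȳ = 758700.00 / 5620.00 = 135.00 mm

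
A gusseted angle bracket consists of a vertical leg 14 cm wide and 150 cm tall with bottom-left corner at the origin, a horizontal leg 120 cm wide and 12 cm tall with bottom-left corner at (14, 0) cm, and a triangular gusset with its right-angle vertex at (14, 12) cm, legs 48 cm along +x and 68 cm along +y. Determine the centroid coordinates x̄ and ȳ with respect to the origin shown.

Part | A | x̄ᵢ | ȳᵢ | A·x̄ᵢ | A·ȳᵢ
vertical leg | 2100.00 | 7.00 | 75.00 | 14700.00 | 157500.00
horizontal leg | 1440.00 | 74.00 | 6.00 | 106560.00 | 8640.00
gusset | 1632.00 | 30.00 | 34.67 | 48960.00 | 56576.00
Σ | 5172.00 |  |  | 170220.00 | 222716.00
x̄ = 170220.00 / 5172.00 = 32.91 cm
ȳ = 222716.00 / 5172.00 = 43.06 cm

x̄ = 32.91 cm, ȳ = 43.06 cm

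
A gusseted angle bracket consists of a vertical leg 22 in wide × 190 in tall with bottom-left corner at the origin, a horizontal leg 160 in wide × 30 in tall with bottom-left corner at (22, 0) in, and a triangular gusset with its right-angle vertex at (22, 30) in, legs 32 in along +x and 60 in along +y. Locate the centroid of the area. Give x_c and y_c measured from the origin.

x_c = 57.04 in, y_c = 52.02 in

Part | A | x̄ᵢ | ȳᵢ | A·x̄ᵢ | A·ȳᵢ
vertical leg | 4180.00 | 11.00 | 95.00 | 45980.00 | 397100.00
horizontal leg | 4800.00 | 102.00 | 15.00 | 489600.00 | 72000.00
gusset | 960.00 | 32.67 | 50.00 | 31360.00 | 48000.00
Σ | 9940.00 |  |  | 566940.00 | 517100.00
x_c = 566940.00 / 9940.00 = 57.04 in
y_c = 517100.00 / 9940.00 = 52.02 in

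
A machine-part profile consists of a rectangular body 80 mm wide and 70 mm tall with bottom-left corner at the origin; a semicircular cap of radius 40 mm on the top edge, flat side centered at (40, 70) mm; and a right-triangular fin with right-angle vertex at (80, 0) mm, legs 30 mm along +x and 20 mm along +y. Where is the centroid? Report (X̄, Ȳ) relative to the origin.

Part | A | x̄ᵢ | ȳᵢ | A·x̄ᵢ | A·ȳᵢ
rectangular body | 5600.00 | 40.00 | 35.00 | 224000.00 | 196000.00
semicircular top | 2513.27 | 40.00 | 86.98 | 100530.96 | 218595.86
triangular fin | 300.00 | 90.00 | 6.67 | 27000.00 | 2000.00
Σ | 8413.27 |  |  | 351530.96 | 416595.86
X̄ = 351530.96 / 8413.27 = 41.78 mm
Ȳ = 416595.86 / 8413.27 = 49.52 mm

X̄ = 41.78 mm, Ȳ = 49.52 mm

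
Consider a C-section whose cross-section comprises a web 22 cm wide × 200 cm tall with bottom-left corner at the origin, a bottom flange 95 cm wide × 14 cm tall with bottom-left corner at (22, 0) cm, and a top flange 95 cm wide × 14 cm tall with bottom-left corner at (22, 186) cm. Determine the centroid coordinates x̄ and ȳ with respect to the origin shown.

x̄ = 33.04 cm, ȳ = 100.00 cm

Part | A | x̄ᵢ | ȳᵢ | A·x̄ᵢ | A·ȳᵢ
web | 4400.00 | 11.00 | 100.00 | 48400.00 | 440000.00
bottom flange | 1330.00 | 69.50 | 7.00 | 92435.00 | 9310.00
top flange | 1330.00 | 69.50 | 193.00 | 92435.00 | 256690.00
Σ | 7060.00 |  |  | 233270.00 | 706000.00
x̄ = 233270.00 / 7060.00 = 33.04 cm
ȳ = 706000.00 / 7060.00 = 100.00 cm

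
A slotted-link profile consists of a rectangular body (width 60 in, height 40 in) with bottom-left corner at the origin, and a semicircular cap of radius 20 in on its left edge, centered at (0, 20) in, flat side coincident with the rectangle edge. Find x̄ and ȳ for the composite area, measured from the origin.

Part | A | x̄ᵢ | ȳᵢ | A·x̄ᵢ | A·ȳᵢ
rectangular body | 2400.00 | 30.00 | 20.00 | 72000.00 | 48000.00
semicircular end | 628.32 | -8.49 | 20.00 | -5333.33 | 12566.37
Σ | 3028.32 |  |  | 66666.67 | 60566.37
x̄ = 66666.67 / 3028.32 = 22.01 in
ȳ = 60566.37 / 3028.32 = 20.00 in

x̄ = 22.01 in, ȳ = 20.00 in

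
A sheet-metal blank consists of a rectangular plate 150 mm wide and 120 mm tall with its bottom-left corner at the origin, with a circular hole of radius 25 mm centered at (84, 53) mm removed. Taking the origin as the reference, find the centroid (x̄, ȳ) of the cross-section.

plate: A = 150 × 120 = 18000.00, centroid at (75.00, 60.00).
hole: A = −π·25² = -1963.50, centroid at (84.00, 53.00).
ΣA = 16036.50 mm²
ΣAx̄ = (18000.00)(75.00) + (-1963.50)(84.00) = 1185066.39 mm³
ΣAȳ = (18000.00)(60.00) + (-1963.50)(53.00) = 975934.74 mm³
x̄ = 1185066.39 / 16036.50 = 73.90 mm
ȳ = 975934.74 / 16036.50 = 60.86 mm

x̄ = 73.90 mm, ȳ = 60.86 mm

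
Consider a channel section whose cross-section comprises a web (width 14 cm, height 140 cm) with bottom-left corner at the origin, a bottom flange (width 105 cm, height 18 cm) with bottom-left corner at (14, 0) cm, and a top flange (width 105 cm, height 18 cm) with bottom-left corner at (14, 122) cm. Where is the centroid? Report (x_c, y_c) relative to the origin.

x_c = 46.18 cm, y_c = 70.00 cm

web: A = 14 × 140 = 1960.00, centroid at (7.00, 70.00).
bottom flange: A = 105 × 18 = 1890.00, centroid at (66.50, 9.00).
top flange: A = 105 × 18 = 1890.00, centroid at (66.50, 131.00).
ΣA = 5740.00 cm², ΣAx_c = 265090.00 cm³, ΣAy_c = 401800.00 cm³.
x_c = 265090.00/5740.00 = 46.18 cm; y_c = 401800.00/5740.00 = 70.00 cm.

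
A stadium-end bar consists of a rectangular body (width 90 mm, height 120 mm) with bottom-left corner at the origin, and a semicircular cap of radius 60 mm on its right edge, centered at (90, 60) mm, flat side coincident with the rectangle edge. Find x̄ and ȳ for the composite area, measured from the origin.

rectangular body: A = 90 × 120 = 10800.00, centroid at (45.00, 60.00).
semicircular end: A = ½π·60² = 5654.87, centroid at (115.46, 60.00).
ΣA = 16454.87 mm²
ΣAx̄ = (10800.00)(45.00) + (5654.87)(115.46) = 1138938.01 mm³
ΣAȳ = (10800.00)(60.00) + (5654.87)(60.00) = 987292.01 mm³
x̄ = 1138938.01 / 16454.87 = 69.22 mm
ȳ = 987292.01 / 16454.87 = 60.00 mm

x̄ = 69.22 mm, ȳ = 60.00 mm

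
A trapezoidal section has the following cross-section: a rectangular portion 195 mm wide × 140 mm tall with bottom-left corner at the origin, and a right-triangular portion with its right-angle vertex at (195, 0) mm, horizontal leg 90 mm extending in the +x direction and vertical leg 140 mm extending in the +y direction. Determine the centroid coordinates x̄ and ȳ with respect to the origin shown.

x̄ = 121.41 mm, ȳ = 65.62 mm

Part | A | x̄ᵢ | ȳᵢ | A·x̄ᵢ | A·ȳᵢ
rectangular portion | 27300.00 | 97.50 | 70.00 | 2661750.00 | 1911000.00
triangular portion | 6300.00 | 225.00 | 46.67 | 1417500.00 | 294000.00
Σ | 33600.00 |  |  | 4079250.00 | 2205000.00
x̄ = 4079250.00 / 33600.00 = 121.41 mm
ȳ = 2205000.00 / 33600.00 = 65.62 mm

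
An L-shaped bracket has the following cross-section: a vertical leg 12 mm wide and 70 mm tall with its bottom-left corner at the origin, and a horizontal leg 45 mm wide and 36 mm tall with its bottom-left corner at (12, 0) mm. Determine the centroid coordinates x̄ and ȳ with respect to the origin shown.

vertical leg: A = 12 × 70 = 840.00, centroid at (6.00, 35.00).
horizontal leg: A = 45 × 36 = 1620.00, centroid at (34.50, 18.00).
ΣA = 2460.00 mm², ΣAx̄ = 60930.00 mm³, ΣAȳ = 58560.00 mm³.
x̄ = 60930.00/2460.00 = 24.77 mm; ȳ = 58560.00/2460.00 = 23.80 mm.

x̄ = 24.77 mm, ȳ = 23.80 mm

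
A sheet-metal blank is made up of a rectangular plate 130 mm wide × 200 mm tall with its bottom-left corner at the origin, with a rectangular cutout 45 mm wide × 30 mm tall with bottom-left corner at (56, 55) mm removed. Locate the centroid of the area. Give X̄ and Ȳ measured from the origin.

plate: A = 130 × 200 = 26000.00, centroid at (65.00, 100.00).
hole: A = −(45 × 30) = -1350.00, centroid at (78.50, 70.00).
ΣA = 24650.00 mm², ΣAX̄ = 1584025.00 mm³, ΣAȲ = 2505500.00 mm³.
X̄ = 1584025.00/24650.00 = 64.26 mm; Ȳ = 2505500.00/24650.00 = 101.64 mm.

X̄ = 64.26 mm, Ȳ = 101.64 mm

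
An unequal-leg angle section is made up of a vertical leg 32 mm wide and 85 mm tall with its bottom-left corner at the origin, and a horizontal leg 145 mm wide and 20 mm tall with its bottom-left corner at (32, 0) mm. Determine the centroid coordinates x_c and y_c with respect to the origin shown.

x_c = 61.67 mm, y_c = 25.73 mm

vertical leg: A = 32 × 85 = 2720.00, centroid at (16.00, 42.50).
horizontal leg: A = 145 × 20 = 2900.00, centroid at (104.50, 10.00).
ΣA = 5620.00 mm²
ΣAx_c = (2720.00)(16.00) + (2900.00)(104.50) = 346570.00 mm³
ΣAy_c = (2720.00)(42.50) + (2900.00)(10.00) = 144600.00 mm³
x_c = 346570.00 / 5620.00 = 61.67 mm
y_c = 144600.00 / 5620.00 = 25.73 mm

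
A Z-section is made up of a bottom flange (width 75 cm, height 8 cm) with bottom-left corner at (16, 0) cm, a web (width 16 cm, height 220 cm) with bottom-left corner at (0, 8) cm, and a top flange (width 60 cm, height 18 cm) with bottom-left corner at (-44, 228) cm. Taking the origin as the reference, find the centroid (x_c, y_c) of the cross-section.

x_c = 8.68 cm, y_c = 129.56 cm

Part | A | x̄ᵢ | ȳᵢ | A·x̄ᵢ | A·ȳᵢ
bottom flange | 600.00 | 53.50 | 4.00 | 32100.00 | 2400.00
web | 3520.00 | 8.00 | 118.00 | 28160.00 | 415360.00
top flange | 1080.00 | -14.00 | 237.00 | -15120.00 | 255960.00
Σ | 5200.00 |  |  | 45140.00 | 673720.00
x_c = 45140.00 / 5200.00 = 8.68 cm
y_c = 673720.00 / 5200.00 = 129.56 cm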